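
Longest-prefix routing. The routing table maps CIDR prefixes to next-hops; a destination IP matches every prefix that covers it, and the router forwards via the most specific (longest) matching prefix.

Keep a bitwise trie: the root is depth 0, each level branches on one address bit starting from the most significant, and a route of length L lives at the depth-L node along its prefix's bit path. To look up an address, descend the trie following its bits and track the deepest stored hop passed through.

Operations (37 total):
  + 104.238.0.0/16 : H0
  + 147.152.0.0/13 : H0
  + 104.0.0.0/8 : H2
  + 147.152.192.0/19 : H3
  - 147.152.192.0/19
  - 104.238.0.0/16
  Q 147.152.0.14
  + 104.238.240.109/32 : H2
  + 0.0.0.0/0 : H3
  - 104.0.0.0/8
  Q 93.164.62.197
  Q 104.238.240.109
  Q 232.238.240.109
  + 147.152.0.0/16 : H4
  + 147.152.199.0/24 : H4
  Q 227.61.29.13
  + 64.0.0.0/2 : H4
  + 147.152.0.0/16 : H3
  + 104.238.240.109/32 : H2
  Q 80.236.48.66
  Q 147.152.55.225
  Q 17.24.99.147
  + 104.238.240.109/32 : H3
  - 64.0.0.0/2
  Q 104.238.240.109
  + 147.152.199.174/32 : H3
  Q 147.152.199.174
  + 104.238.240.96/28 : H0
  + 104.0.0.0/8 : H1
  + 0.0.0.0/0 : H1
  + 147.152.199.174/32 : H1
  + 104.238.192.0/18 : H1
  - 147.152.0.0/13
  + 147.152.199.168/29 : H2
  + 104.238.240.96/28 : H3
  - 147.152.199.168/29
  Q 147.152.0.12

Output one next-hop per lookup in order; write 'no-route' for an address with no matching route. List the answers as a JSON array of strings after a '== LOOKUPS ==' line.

Apply in order:
  add 104.238.0.0/16 -> H0 at depth 16
  add 147.152.0.0/13 -> H0 at depth 13
  add 104.0.0.0/8 -> H2 at depth 8
  add 147.152.192.0/19 -> H3 at depth 19
  - 147.152.192.0/19 clear@19
  - 104.238.0.0/16 clear@16
  ? 147.152.0.14  path d0:-→d1:-→d2:-→d3:-→d4:-→d5:-→d6:-→d7:-→d8:-→d9:-→d10:-→d11:-→d12:-→d13:H0→d14:-→d15:-→d16:-  best=H0
  add 104.238.240.109/32 -> H2 at depth 32
  add 0.0.0.0/0 -> H3 at depth 0
  - 104.0.0.0/8 clear@8
  ? 93.164.62.197  path d0:H3→d1:-→d2:-  best=H3
  ? 104.238.240.109  path d0:H3→d1:-→d2:-→d3:-→d4:-→d5:-→d6:-→d7:-→d8:-→d9:-→d10:-→d11:-→d12:-→d13:-→d14:-→d15:-→d16:-→d17:-→d18:-→d19:-→d20:-→d21:-→d22:-→d23:-→d24:-→d25:-→d26:-→d27:-→d28:-→d29:-→d30:-→d31:-→d32:H2  best=H2
  ? 232.238.240.109  path d0:H3→d1:-  best=H3
  add 147.152.0.0/16 -> H4 at depth 16
  add 147.152.199.0/24 -> H4 at depth 24
  ? 227.61.29.13  path d0:H3→d1:-  best=H3
  add 64.0.0.0/2 -> H4 at depth 2
  add 147.152.0.0/16 -> H3 at depth 16
  add 104.238.240.109/32 -> H2 at depth 32
  ? 80.236.48.66  path d0:H3→d1:-→d2:H4  best=H4
  ? 147.152.55.225  path d0:H3→d1:-→d2:-→d3:-→d4:-→d5:-→d6:-→d7:-→d8:-→d9:-→d10:-→d11:-→d12:-→d13:H0→d14:-→d15:-→d16:H3  best=H3
  ? 17.24.99.147  path d0:H3→d1:-  best=H3
  add 104.238.240.109/32 -> H3 at depth 32
  - 64.0.0.0/2 clear@2
  ? 104.238.240.109  path d0:H3→d1:-→d2:-→d3:-→d4:-→d5:-→d6:-→d7:-→d8:-→d9:-→d10:-→d11:-→d12:-→d13:-→d14:-→d15:-→d16:-→d17:-→d18:-→d19:-→d20:-→d21:-→d22:-→d23:-→d24:-→d25:-→d26:-→d27:-→d28:-→d29:-→d30:-→d31:-→d32:H3  best=H3
  add 147.152.199.174/32 -> H3 at depth 32
  ? 147.152.199.174  path d0:H3→d1:-→d2:-→d3:-→d4:-→d5:-→d6:-→d7:-→d8:-→d9:-→d10:-→d11:-→d12:-→d13:H0→d14:-→d15:-→d16:H3→d17:-→d18:-→d19:-→d20:-→d21:-→d22:-→d23:-→d24:H4→d25:-→d26:-→d27:-→d28:-→d29:-→d30:-→d31:-→d32:H3  best=H3
  add 104.238.240.96/28 -> H0 at depth 28
  add 104.0.0.0/8 -> H1 at depth 8
  add 0.0.0.0/0 -> H1 at depth 0
  add 147.152.199.174/32 -> H1 at depth 32
  add 104.238.192.0/18 -> H1 at depth 18
  - 147.152.0.0/13 clear@13
  add 147.152.199.168/29 -> H2 at depth 29
  add 104.238.240.96/28 -> H3 at depth 28
  - 147.152.199.168/29 clear@29
  ? 147.152.0.12  path d0:H1→d1:-→d2:-→d3:-→d4:-→d5:-→d6:-→d7:-→d8:-→d9:-→d10:-→d11:-→d12:-→d13:-→d14:-→d15:-→d16:H3  best=H3

== LOOKUPS ==
["H0","H3","H2","H3","H3","H4","H3","H3","H3","H3","H3"]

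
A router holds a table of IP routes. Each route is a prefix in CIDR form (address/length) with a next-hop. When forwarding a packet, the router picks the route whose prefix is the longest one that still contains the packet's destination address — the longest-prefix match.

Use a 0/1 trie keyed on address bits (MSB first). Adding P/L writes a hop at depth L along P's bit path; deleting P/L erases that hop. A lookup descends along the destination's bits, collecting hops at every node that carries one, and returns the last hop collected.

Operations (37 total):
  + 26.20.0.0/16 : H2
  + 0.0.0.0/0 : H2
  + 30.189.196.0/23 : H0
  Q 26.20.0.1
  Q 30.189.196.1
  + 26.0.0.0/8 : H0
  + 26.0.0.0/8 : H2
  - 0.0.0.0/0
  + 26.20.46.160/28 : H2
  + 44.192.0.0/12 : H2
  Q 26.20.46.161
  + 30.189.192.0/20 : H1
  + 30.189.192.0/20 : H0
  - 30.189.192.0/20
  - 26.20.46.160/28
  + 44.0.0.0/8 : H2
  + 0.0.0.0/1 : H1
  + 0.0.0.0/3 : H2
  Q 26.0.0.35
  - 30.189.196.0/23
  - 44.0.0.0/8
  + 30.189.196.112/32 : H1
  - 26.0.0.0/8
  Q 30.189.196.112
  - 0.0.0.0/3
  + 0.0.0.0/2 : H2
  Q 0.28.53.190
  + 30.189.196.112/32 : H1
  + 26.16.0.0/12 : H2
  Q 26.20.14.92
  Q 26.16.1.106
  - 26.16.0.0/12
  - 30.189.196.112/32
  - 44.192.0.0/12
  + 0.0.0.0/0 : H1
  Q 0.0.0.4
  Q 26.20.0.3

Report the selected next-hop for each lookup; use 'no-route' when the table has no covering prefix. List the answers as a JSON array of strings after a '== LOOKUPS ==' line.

Apply in order:
  + 26.20.0.0/16 (H2) depth=16
  + 0.0.0.0/0 (H2) depth=0
  + 30.189.196.0/23 (H0) depth=23
  Q 26.20.0.1: descend 0001101000010100 ; hops seen [H2,H2] ; pick H2
  Q 30.189.196.1: descend 00011110101111011100010 ; hops seen [H2,H0] ; pick H0
  + 26.0.0.0/8 (H0) depth=8
  + 26.0.0.0/8 (H2) depth=8
  - 0.0.0.0/0 clear@0
  + 26.20.46.160/28 (H2) depth=28
  + 44.192.0.0/12 (H2) depth=12
  Q 26.20.46.161: descend 0001101000010100001011101010 ; hops seen [H2,H2,H2] ; pick H2
  + 30.189.192.0/20 (H1) depth=20
  + 30.189.192.0/20 (H0) depth=20
  - 30.189.192.0/20 clear@20
  - 26.20.46.160/28 clear@28
  + 44.0.0.0/8 (H2) depth=8
  + 0.0.0.0/1 (H1) depth=1
  + 0.0.0.0/3 (H2) depth=3
  Q 26.0.0.35: descend 00011010000 ; hops seen [H1,H2,H2] ; pick H2
  - 30.189.196.0/23 clear@23
  - 44.0.0.0/8 clear@8
  + 30.189.196.112/32 (H1) depth=32
  - 26.0.0.0/8 clear@8
  Q 30.189.196.112: descend 00011110101111011100010001110000 ; hops seen [H1,H2,H1] ; pick H1
  - 0.0.0.0/3 clear@3
  + 0.0.0.0/2 (H2) depth=2
  Q 0.28.53.190: descend 000 ; hops seen [H1,H2] ; pick H2
  + 30.189.196.112/32 (H1) depth=32
  + 26.16.0.0/12 (H2) depth=12
  Q 26.20.14.92: descend 000110100001010000 ; hops seen [H1,H2,H2,H2] ; pick H2
  Q 26.16.1.106: descend 0001101000010 ; hops seen [H1,H2,H2] ; pick H2
  - 26.16.0.0/12 clear@12
  - 30.189.196.112/32 clear@32
  - 44.192.0.0/12 clear@12
  + 0.0.0.0/0 (H1) depth=0
  Q 0.0.0.4: descend 000 ; hops seen [H1,H1,H2] ; pick H2
  Q 26.20.0.3: descend 000110100001010000 ; hops seen [H1,H1,H2,H2] ; pick H2

== LOOKUPS ==
["H2","H0","H2","H2","H1","H2","H2","H2","H2","H2"]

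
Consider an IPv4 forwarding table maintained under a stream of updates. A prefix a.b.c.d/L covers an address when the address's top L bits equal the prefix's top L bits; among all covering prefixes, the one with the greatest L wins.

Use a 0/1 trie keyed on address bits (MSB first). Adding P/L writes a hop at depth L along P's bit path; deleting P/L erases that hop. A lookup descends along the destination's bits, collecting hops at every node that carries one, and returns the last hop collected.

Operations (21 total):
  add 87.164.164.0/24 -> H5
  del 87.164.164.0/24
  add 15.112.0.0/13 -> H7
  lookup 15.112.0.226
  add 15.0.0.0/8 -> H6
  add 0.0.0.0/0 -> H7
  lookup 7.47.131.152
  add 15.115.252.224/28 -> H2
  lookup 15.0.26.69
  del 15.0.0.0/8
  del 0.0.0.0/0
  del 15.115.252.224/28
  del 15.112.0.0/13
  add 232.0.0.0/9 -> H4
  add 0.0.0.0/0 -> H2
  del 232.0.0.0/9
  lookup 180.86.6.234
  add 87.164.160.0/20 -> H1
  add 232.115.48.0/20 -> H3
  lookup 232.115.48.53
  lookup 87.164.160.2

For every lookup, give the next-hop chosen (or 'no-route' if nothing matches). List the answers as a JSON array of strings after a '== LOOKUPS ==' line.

Apply in order:
  add 87.164.164.0/24 -> H5 at depth 24
  del 87.164.164.0/24 (clear depth 24)
  add 15.112.0.0/13 -> H7 at depth 13
  lookup 15.112.0.226: bits 0000111101110 walk d0:-→d1:-→d2:-→d3:-→d4:-→d5:-→d6:-→d7:-→d8:-→d9:-→d10:-→d11:-→d12:-→d13:H7 -> H7
  add 15.0.0.0/8 -> H6 at depth 8
  add 0.0.0.0/0 -> H7 at depth 0
  lookup 7.47.131.152: bits 0000 walk d0:H7→d1:-→d2:-→d3:-→d4:- -> H7
  add 15.115.252.224/28 -> H2 at depth 28
  lookup 15.0.26.69: bits 000011110 walk d0:H7→d1:-→d2:-→d3:-→d4:-→d5:-→d6:-→d7:-→d8:H6→d9:- -> H6
  del 15.0.0.0/8 (clear depth 8)
  del 0.0.0.0/0 (clear depth 0)
  del 15.115.252.224/28 (clear depth 28)
  del 15.112.0.0/13 (clear depth 13)
  add 232.0.0.0/9 -> H4 at depth 9
  add 0.0.0.0/0 -> H2 at depth 0
  del 232.0.0.0/9 (clear depth 9)
  lookup 180.86.6.234: bits 1 walk d0:H2→d1:- -> H2
  add 87.164.160.0/20 -> H1 at depth 20
  add 232.115.48.0/20 -> H3 at depth 20
  lookup 232.115.48.53: bits 11101000011100110011 walk d0:H2→d1:-→d2:-→d3:-→d4:-→d5:-→d6:-→d7:-→d8:-→d9:-→d10:-→d11:-→d12:-→d13:-→d14:-→d15:-→d16:-→d17:-→d18:-→d19:-→d20:H3 -> H3
  lookup 87.164.160.2: bits 010101111010010010100 walk d0:H2→d1:-→d2:-→d3:-→d4:-→d5:-→d6:-→d7:-→d8:-→d9:-→d10:-→d11:-→d12:-→d13:-→d14:-→d15:-→d16:-→d17:-→d18:-→d19:-→d20:H1→d21:- -> H1

== LOOKUPS ==
["H7","H7","H6","H2","H3","H1"]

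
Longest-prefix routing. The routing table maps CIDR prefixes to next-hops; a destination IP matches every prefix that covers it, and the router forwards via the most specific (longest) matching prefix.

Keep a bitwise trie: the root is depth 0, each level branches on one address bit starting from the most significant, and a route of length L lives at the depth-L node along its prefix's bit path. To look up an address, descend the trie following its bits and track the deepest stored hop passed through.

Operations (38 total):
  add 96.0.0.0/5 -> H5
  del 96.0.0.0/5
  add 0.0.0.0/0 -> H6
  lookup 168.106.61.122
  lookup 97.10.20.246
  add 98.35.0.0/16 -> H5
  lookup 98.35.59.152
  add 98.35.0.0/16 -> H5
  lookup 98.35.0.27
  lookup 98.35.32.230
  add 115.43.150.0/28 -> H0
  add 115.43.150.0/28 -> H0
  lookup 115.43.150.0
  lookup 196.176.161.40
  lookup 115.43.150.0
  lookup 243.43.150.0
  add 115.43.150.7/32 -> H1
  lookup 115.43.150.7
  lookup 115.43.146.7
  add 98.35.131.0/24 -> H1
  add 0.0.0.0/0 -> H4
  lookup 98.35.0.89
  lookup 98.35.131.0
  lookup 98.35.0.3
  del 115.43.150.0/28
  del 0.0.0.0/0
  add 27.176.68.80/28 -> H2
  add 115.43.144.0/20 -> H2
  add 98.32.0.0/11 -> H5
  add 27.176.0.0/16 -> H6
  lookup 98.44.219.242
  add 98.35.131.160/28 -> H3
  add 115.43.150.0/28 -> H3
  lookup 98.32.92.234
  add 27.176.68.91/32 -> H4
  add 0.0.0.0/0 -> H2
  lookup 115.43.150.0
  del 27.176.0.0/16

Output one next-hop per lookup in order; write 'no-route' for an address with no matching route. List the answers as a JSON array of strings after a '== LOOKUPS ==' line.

Process each operation:
  + 96.0.0.0/5 (H5) depth=5
  del 96.0.0.0/5 (clear depth 5)
  + 0.0.0.0/0 (H6) depth=0
  ? 168.106.61.122  path d0:H6  best=H6
  ? 97.10.20.246  path d0:H6→d1:-→d2:-→d3:-→d4:-→d5:-  best=H6
  + 98.35.0.0/16 (H5) depth=16
  ? 98.35.59.152  path d0:H6→d1:-→d2:-→d3:-→d4:-→d5:-→d6:-→d7:-→d8:-→d9:-→d10:-→d11:-→d12:-→d13:-→d14:-→d15:-→d16:H5  best=H5
  + 98.35.0.0/16 (H5) depth=16
  ? 98.35.0.27  path d0:H6→d1:-→d2:-→d3:-→d4:-→d5:-→d6:-→d7:-→d8:-→d9:-→d10:-→d11:-→d12:-→d13:-→d14:-→d15:-→d16:H5  best=H5
  ? 98.35.32.230  path d0:H6→d1:-→d2:-→d3:-→d4:-→d5:-→d6:-→d7:-→d8:-→d9:-→d10:-→d11:-→d12:-→d13:-→d14:-→d15:-→d16:H5  best=H5
  + 115.43.150.0/28 (H0) depth=28
  + 115.43.150.0/28 (H0) depth=28
  ? 115.43.150.0  path d0:H6→d1:-→d2:-→d3:-→d4:-→d5:-→d6:-→d7:-→d8:-→d9:-→d10:-→d11:-→d12:-→d13:-→d14:-→d15:-→d16:-→d17:-→d18:-→d19:-→d20:-→d21:-→d22:-→d23:-→d24:-→d25:-→d26:-→d27:-→d28:H0  best=H0
  ? 196.176.161.40  path d0:H6  best=H6
  ? 115.43.150.0  path d0:H6→d1:-→d2:-→d3:-→d4:-→d5:-→d6:-→d7:-→d8:-→d9:-→d10:-→d11:-→d12:-→d13:-→d14:-→d15:-→d16:-→d17:-→d18:-→d19:-→d20:-→d21:-→d22:-→d23:-→d24:-→d25:-→d26:-→d27:-→d28:H0  best=H0
  ? 243.43.150.0  path d0:H6  best=H6
  + 115.43.150.7/32 (H1) depth=32
  ? 115.43.150.7  path d0:H6→d1:-→d2:-→d3:-→d4:-→d5:-→d6:-→d7:-→d8:-→d9:-→d10:-→d11:-→d12:-→d13:-→d14:-→d15:-→d16:-→d17:-→d18:-→d19:-→d20:-→d21:-→d22:-→d23:-→d24:-→d25:-→d26:-→d27:-→d28:H0→d29:-→d30:-→d31:-→d32:H1  best=H1
  ? 115.43.146.7  path d0:H6→d1:-→d2:-→d3:-→d4:-→d5:-→d6:-→d7:-→d8:-→d9:-→d10:-→d11:-→d12:-→d13:-→d14:-→d15:-→d16:-→d17:-→d18:-→d19:-→d20:-→d21:-  best=H6
  + 98.35.131.0/24 (H1) depth=24
  + 0.0.0.0/0 (H4) depth=0
  ? 98.35.0.89  path d0:H4→d1:-→d2:-→d3:-→d4:-→d5:-→d6:-→d7:-→d8:-→d9:-→d10:-→d11:-→d12:-→d13:-→d14:-→d15:-→d16:H5  best=H5
  ? 98.35.131.0  path d0:H4→d1:-→d2:-→d3:-→d4:-→d5:-→d6:-→d7:-→d8:-→d9:-→d10:-→d11:-→d12:-→d13:-→d14:-→d15:-→d16:H5→d17:-→d18:-→d19:-→d20:-→d21:-→d22:-→d23:-→d24:H1  best=H1
  ? 98.35.0.3  path d0:H4→d1:-→d2:-→d3:-→d4:-→d5:-→d6:-→d7:-→d8:-→d9:-→d10:-→d11:-→d12:-→d13:-→d14:-→d15:-→d16:H5  best=H5
  del 115.43.150.0/28 (clear depth 28)
  del 0.0.0.0/0 (clear depth 0)
  + 27.176.68.80/28 (H2) depth=28
  + 115.43.144.0/20 (H2) depth=20
  + 98.32.0.0/11 (H5) depth=11
  + 27.176.0.0/16 (H6) depth=16
  ? 98.44.219.242  path d0:-→d1:-→d2:-→d3:-→d4:-→d5:-→d6:-→d7:-→d8:-→d9:-→d10:-→d11:H5→d12:-  best=H5
  + 98.35.131.160/28 (H3) depth=28
  + 115.43.150.0/28 (H3) depth=28
  ? 98.32.92.234  path d0:-→d1:-→d2:-→d3:-→d4:-→d5:-→d6:-→d7:-→d8:-→d9:-→d10:-→d11:H5→d12:-→d13:-→d14:-  best=H5
  + 27.176.68.91/32 (H4) depth=32
  + 0.0.0.0/0 (H2) depth=0
  ? 115.43.150.0  path d0:H2→d1:-→d2:-→d3:-→d4:-→d5:-→d6:-→d7:-→d8:-→d9:-→d10:-→d11:-→d12:-→d13:-→d14:-→d15:-→d16:-→d17:-→d18:-→d19:-→d20:H2→d21:-→d22:-→d23:-→d24:-→d25:-→d26:-→d27:-→d28:H3→d29:-  best=H3
  del 27.176.0.0/16 (clear depth 16)

== LOOKUPS ==
["H6","H6","H5","H5","H5","H0","H6","H0","H6","H1","H6","H5","H1","H5","H5","H5","H3"]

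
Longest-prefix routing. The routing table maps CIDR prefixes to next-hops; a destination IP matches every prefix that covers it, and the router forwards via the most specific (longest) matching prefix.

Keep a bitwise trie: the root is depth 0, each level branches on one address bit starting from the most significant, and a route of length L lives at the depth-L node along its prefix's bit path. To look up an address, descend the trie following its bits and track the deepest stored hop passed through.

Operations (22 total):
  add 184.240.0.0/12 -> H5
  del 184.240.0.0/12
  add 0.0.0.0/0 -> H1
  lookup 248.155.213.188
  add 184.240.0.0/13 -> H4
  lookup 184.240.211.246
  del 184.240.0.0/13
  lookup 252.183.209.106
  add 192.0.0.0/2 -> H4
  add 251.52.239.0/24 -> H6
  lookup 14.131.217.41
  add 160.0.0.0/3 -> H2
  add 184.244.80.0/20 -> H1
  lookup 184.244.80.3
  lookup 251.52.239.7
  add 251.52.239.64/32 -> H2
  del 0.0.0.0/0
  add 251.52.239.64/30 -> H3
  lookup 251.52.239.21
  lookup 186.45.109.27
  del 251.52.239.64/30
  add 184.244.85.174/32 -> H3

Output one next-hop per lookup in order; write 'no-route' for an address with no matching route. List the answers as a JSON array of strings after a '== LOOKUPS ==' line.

Process each operation:
  add 184.240.0.0/12 -> H5 at depth 12
  del 184.240.0.0/12 (clear depth 12)
  add 0.0.0.0/0 -> H1 at depth 0
  lookup 248.155.213.188: bits 1 walk d0:H1→d1:- -> H1
  add 184.240.0.0/13 -> H4 at depth 13
  lookup 184.240.211.246: bits 1011100011110 walk d0:H1→d1:-→d2:-→d3:-→d4:-→d5:-→d6:-→d7:-→d8:-→d9:-→d10:-→d11:-→d12:-→d13:H4 -> H4
  del 184.240.0.0/13 (clear depth 13)
  lookup 252.183.209.106: bits 1 walk d0:H1→d1:- -> H1
  add 192.0.0.0/2 -> H4 at depth 2
  add 251.52.239.0/24 -> H6 at depth 24
  lookup 14.131.217.41: bits ε walk d0:H1 -> H1
  add 160.0.0.0/3 -> H2 at depth 3
  add 184.244.80.0/20 -> H1 at depth 20
  lookup 184.244.80.3: bits 10111000111101000101 walk d0:H1→d1:-→d2:-→d3:H2→d4:-→d5:-→d6:-→d7:-→d8:-→d9:-→d10:-→d11:-→d12:-→d13:-→d14:-→d15:-→d16:-→d17:-→d18:-→d19:-→d20:H1 -> H1
  lookup 251.52.239.7: bits 111110110011010011101111 walk d0:H1→d1:-→d2:H4→d3:-→d4:-→d5:-→d6:-→d7:-→d8:-→d9:-→d10:-→d11:-→d12:-→d13:-→d14:-→d15:-→d16:-→d17:-→d18:-→d19:-→d20:-→d21:-→d22:-→d23:-→d24:H6 -> H6
  add 251.52.239.64/32 -> H2 at depth 32
  del 0.0.0.0/0 (clear depth 0)
  add 251.52.239.64/30 -> H3 at depth 30
  lookup 251.52.239.21: bits 1111101100110100111011110 walk d0:-→d1:-→d2:H4→d3:-→d4:-→d5:-→d6:-→d7:-→d8:-→d9:-→d10:-→d11:-→d12:-→d13:-→d14:-→d15:-→d16:-→d17:-→d18:-→d19:-→d20:-→d21:-→d22:-→d23:-→d24:H6→d25:- -> H6
  lookup 186.45.109.27: bits 101110 walk d0:-→d1:-→d2:-→d3:H2→d4:-→d5:-→d6:- -> H2
  del 251.52.239.64/30 (clear depth 30)
  add 184.244.85.174/32 -> H3 at depth 32

== LOOKUPS ==
["H1","H4","H1","H1","H1","H6","H6","H2"]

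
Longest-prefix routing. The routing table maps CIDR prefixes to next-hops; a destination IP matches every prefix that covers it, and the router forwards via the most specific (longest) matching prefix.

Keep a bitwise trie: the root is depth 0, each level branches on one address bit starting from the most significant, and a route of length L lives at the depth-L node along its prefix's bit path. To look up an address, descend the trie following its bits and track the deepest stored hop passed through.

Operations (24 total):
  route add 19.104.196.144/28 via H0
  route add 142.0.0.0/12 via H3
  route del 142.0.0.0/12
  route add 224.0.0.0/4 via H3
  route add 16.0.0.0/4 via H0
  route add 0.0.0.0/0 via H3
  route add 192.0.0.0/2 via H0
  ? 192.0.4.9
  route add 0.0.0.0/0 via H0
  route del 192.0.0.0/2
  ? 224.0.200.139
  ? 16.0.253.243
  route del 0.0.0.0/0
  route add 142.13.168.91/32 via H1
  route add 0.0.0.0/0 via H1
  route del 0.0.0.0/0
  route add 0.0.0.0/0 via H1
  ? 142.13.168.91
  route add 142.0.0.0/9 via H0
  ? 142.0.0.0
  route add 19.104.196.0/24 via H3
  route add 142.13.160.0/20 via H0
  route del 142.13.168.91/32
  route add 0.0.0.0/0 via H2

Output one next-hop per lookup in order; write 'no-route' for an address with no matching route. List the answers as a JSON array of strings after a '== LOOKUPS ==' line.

Apply in order:
  add 19.104.196.144/28 -> H0 at depth 28
  add 142.0.0.0/12 -> H3 at depth 12
  del 142.0.0.0/12 (clear depth 12)
  add 224.0.0.0/4 -> H3 at depth 4
  add 16.0.0.0/4 -> H0 at depth 4
  add 0.0.0.0/0 -> H3 at depth 0
  add 192.0.0.0/2 -> H0 at depth 2
  Q 192.0.4.9: descend 11 ; hops seen [H3,H0] ; pick H0
  add 0.0.0.0/0 -> H0 at depth 0
  del 192.0.0.0/2 (clear depth 2)
  Q 224.0.200.139: descend 1110 ; hops seen [H0,H3] ; pick H3
  Q 16.0.253.243: descend 000100 ; hops seen [H0,H0] ; pick H0
  del 0.0.0.0/0 (clear depth 0)
  add 142.13.168.91/32 -> H1 at depth 32
  add 0.0.0.0/0 -> H1 at depth 0
  del 0.0.0.0/0 (clear depth 0)
  add 0.0.0.0/0 -> H1 at depth 0
  Q 142.13.168.91: descend 10001110000011011010100001011011 ; hops seen [H1,H1] ; pick H1
  add 142.0.0.0/9 -> H0 at depth 9
  Q 142.0.0.0: descend 100011100000 ; hops seen [H1,H0] ; pick H0
  add 19.104.196.0/24 -> H3 at depth 24
  add 142.13.160.0/20 -> H0 at depth 20
  del 142.13.168.91/32 (clear depth 32)
  add 0.0.0.0/0 -> H2 at depth 0

== LOOKUPS ==
["H0","H3","H0","H1","H0"]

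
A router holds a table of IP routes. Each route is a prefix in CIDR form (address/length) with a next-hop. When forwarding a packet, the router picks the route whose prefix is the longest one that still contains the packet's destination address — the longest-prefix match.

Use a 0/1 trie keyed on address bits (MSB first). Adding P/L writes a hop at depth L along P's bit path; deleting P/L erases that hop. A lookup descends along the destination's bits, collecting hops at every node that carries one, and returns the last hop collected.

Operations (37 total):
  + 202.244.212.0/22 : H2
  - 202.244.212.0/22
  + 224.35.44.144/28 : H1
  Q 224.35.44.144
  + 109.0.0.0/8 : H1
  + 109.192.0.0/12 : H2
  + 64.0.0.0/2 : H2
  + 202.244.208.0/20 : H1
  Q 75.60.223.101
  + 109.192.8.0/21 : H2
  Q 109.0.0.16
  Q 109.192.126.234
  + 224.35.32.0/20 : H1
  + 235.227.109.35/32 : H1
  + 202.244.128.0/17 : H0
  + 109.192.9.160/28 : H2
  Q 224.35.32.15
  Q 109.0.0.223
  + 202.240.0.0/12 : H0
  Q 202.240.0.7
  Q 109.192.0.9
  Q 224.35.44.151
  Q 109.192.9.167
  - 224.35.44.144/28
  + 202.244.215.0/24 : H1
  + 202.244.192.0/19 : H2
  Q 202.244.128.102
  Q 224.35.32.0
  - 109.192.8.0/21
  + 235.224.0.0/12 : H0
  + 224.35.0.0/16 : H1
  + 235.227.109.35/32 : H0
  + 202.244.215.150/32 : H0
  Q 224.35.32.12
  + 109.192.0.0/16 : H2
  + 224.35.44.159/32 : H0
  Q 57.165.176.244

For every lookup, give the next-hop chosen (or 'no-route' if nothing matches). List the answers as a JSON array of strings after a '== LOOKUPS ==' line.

Process each operation:
  + 202.244.212.0/22 (H2) depth=22
  del 202.244.212.0/22 (clear depth 22)
  + 224.35.44.144/28 (H1) depth=28
  ? 224.35.44.144  path d0:-→d1:-→d2:-→d3:-→d4:-→d5:-→d6:-→d7:-→d8:-→d9:-→d10:-→d11:-→d12:-→d13:-→d14:-→d15:-→d16:-→d17:-→d18:-→d19:-→d20:-→d21:-→d22:-→d23:-→d24:-→d25:-→d26:-→d27:-→d28:H1  best=H1
  + 109.0.0.0/8 (H1) depth=8
  + 109.192.0.0/12 (H2) depth=12
  + 64.0.0.0/2 (H2) depth=2
  + 202.244.208.0/20 (H1) depth=20
  ? 75.60.223.101  path d0:-→d1:-→d2:H2  best=H2
  + 109.192.8.0/21 (H2) depth=21
  ? 109.0.0.16  path d0:-→d1:-→d2:H2→d3:-→d4:-→d5:-→d6:-→d7:-→d8:H1  best=H1
  ? 109.192.126.234  path d0:-→d1:-→d2:H2→d3:-→d4:-→d5:-→d6:-→d7:-→d8:H1→d9:-→d10:-→d11:-→d12:H2→d13:-→d14:-→d15:-→d16:-→d17:-  best=H2
  + 224.35.32.0/20 (H1) depth=20
  + 235.227.109.35/32 (H1) depth=32
  + 202.244.128.0/17 (H0) depth=17
  + 109.192.9.160/28 (H2) depth=28
  ? 224.35.32.15  path d0:-→d1:-→d2:-→d3:-→d4:-→d5:-→d6:-→d7:-→d8:-→d9:-→d10:-→d11:-→d12:-→d13:-→d14:-→d15:-→d16:-→d17:-→d18:-→d19:-→d20:H1  best=H1
  ? 109.0.0.223  path d0:-→d1:-→d2:H2→d3:-→d4:-→d5:-→d6:-→d7:-→d8:H1  best=H1
  + 202.240.0.0/12 (H0) depth=12
  ? 202.240.0.7  path d0:-→d1:-→d2:-→d3:-→d4:-→d5:-→d6:-→d7:-→d8:-→d9:-→d10:-→d11:-→d12:H0→d13:-  best=H0
  ? 109.192.0.9  path d0:-→d1:-→d2:H2→d3:-→d4:-→d5:-→d6:-→d7:-→d8:H1→d9:-→d10:-→d11:-→d12:H2→d13:-→d14:-→d15:-→d16:-→d17:-→d18:-→d19:-→d20:-  best=H2
  ? 224.35.44.151  path d0:-→d1:-→d2:-→d3:-→d4:-→d5:-→d6:-→d7:-→d8:-→d9:-→d10:-→d11:-→d12:-→d13:-→d14:-→d15:-→d16:-→d17:-→d18:-→d19:-→d20:H1→d21:-→d22:-→d23:-→d24:-→d25:-→d26:-→d27:-→d28:H1  best=H1
  ? 109.192.9.167  path d0:-→d1:-→d2:H2→d3:-→d4:-→d5:-→d6:-→d7:-→d8:H1→d9:-→d10:-→d11:-→d12:H2→d13:-→d14:-→d15:-→d16:-→d17:-→d18:-→d19:-→d20:-→d21:H2→d22:-→d23:-→d24:-→d25:-→d26:-→d27:-→d28:H2  best=H2
  del 224.35.44.144/28 (clear depth 28)
  + 202.244.215.0/24 (H1) depth=24
  + 202.244.192.0/19 (H2) depth=19
  ? 202.244.128.102  path d0:-→d1:-→d2:-→d3:-→d4:-→d5:-→d6:-→d7:-→d8:-→d9:-→d10:-→d11:-→d12:H0→d13:-→d14:-→d15:-→d16:-→d17:H0  best=H0
  ? 224.35.32.0  path d0:-→d1:-→d2:-→d3:-→d4:-→d5:-→d6:-→d7:-→d8:-→d9:-→d10:-→d11:-→d12:-→d13:-→d14:-→d15:-→d16:-→d17:-→d18:-→d19:-→d20:H1  best=H1
  del 109.192.8.0/21 (clear depth 21)
  + 235.224.0.0/12 (H0) depth=12
  + 224.35.0.0/16 (H1) depth=16
  + 235.227.109.35/32 (H0) depth=32
  + 202.244.215.150/32 (H0) depth=32
  ? 224.35.32.12  path d0:-→d1:-→d2:-→d3:-→d4:-→d5:-→d6:-→d7:-→d8:-→d9:-→d10:-→d11:-→d12:-→d13:-→d14:-→d15:-→d16:H1→d17:-→d18:-→d19:-→d20:H1  best=H1
  + 109.192.0.0/16 (H2) depth=16
  + 224.35.44.159/32 (H0) depth=32
  ? 57.165.176.244  path d0:-→d1:-  best=no-route

== LOOKUPS ==
["H1","H2","H1","H2","H1","H1","H0","H2","H1","H2","H0","H1","H1","no-route"]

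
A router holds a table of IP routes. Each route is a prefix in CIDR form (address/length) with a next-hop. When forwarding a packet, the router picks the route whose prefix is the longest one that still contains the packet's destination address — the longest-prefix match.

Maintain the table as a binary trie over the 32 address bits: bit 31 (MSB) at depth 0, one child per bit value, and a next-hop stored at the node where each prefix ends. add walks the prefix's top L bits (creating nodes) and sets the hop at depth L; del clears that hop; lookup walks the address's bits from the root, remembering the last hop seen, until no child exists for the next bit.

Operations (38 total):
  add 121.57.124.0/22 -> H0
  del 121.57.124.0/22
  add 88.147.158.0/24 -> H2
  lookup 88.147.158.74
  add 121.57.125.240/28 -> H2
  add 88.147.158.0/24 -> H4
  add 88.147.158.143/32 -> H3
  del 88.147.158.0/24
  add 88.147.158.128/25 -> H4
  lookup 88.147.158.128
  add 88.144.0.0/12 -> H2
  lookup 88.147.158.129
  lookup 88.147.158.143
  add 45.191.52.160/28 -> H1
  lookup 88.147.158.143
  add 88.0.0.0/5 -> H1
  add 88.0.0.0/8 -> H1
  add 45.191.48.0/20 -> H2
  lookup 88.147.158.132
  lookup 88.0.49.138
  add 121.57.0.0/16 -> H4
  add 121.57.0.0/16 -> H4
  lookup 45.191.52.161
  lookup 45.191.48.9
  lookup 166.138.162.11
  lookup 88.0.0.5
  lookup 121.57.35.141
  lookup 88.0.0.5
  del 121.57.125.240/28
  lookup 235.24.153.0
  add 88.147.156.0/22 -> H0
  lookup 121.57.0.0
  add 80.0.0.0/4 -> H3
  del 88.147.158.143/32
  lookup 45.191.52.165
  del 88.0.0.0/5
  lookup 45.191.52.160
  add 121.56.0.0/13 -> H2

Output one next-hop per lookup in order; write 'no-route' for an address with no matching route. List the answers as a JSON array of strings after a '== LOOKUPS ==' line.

Apply in order:
  add 121.57.124.0/22 -> H0 at depth 22
  del 121.57.124.0/22 (clear depth 22)
  add 88.147.158.0/24 -> H2 at depth 24
  Q 88.147.158.74: descend 010110001001001110011110 ; hops seen [H2] ; pick H2
  add 121.57.125.240/28 -> H2 at depth 28
  add 88.147.158.0/24 -> H4 at depth 24
  add 88.147.158.143/32 -> H3 at depth 32
  del 88.147.158.0/24 (clear depth 24)
  add 88.147.158.128/25 -> H4 at depth 25
  Q 88.147.158.128: descend 0101100010010011100111101000 ; hops seen [H4] ; pick H4
  add 88.144.0.0/12 -> H2 at depth 12
  Q 88.147.158.129: descend 0101100010010011100111101000 ; hops seen [H2,H4] ; pick H4
  Q 88.147.158.143: descend 01011000100100111001111010001111 ; hops seen [H2,H4,H3] ; pick H3
  add 45.191.52.160/28 -> H1 at depth 28
  Q 88.147.158.143: descend 01011000100100111001111010001111 ; hops seen [H2,H4,H3] ; pick H3
  add 88.0.0.0/5 -> H1 at depth 5
  add 88.0.0.0/8 -> H1 at depth 8
  add 45.191.48.0/20 -> H2 at depth 20
  Q 88.147.158.132: descend 0101100010010011100111101000 ; hops seen [H1,H1,H2,H4] ; pick H4
  Q 88.0.49.138: descend 01011000 ; hops seen [H1,H1] ; pick H1
  add 121.57.0.0/16 -> H4 at depth 16
  add 121.57.0.0/16 -> H4 at depth 16
  Q 45.191.52.161: descend 0010110110111111001101001010 ; hops seen [H2,H1] ; pick H1
  Q 45.191.48.9: descend 001011011011111100110 ; hops seen [H2] ; pick H2
  Q 166.138.162.11: descend ε ; hops seen [∅] ; pick no-route
  Q 88.0.0.5: descend 01011000 ; hops seen [H1,H1] ; pick H1
  Q 121.57.35.141: descend 01111001001110010 ; hops seen [H4] ; pick H4
  Q 88.0.0.5: descend 01011000 ; hops seen [H1,H1] ; pick H1
  del 121.57.125.240/28 (clear depth 28)
  Q 235.24.153.0: descend ε ; hops seen [∅] ; pick no-route
  add 88.147.156.0/22 -> H0 at depth 22
  Q 121.57.0.0: descend 01111001001110010 ; hops seen [H4] ; pick H4
  add 80.0.0.0/4 -> H3 at depth 4
  del 88.147.158.143/32 (clear depth 32)
  Q 45.191.52.165: descend 0010110110111111001101001010 ; hops seen [H2,H1] ; pick H1
  del 88.0.0.0/5 (clear depth 5)
  Q 45.191.52.160: descend 0010110110111111001101001010 ; hops seen [H2,H1] ; pick H1
  add 121.56.0.0/13 -> H2 at depth 13

== LOOKUPS ==
["H2","H4","H4","H3","H3","H4","H1","H1","H2","no-route","H1","H4","H1","no-route","H4","H1","H1"]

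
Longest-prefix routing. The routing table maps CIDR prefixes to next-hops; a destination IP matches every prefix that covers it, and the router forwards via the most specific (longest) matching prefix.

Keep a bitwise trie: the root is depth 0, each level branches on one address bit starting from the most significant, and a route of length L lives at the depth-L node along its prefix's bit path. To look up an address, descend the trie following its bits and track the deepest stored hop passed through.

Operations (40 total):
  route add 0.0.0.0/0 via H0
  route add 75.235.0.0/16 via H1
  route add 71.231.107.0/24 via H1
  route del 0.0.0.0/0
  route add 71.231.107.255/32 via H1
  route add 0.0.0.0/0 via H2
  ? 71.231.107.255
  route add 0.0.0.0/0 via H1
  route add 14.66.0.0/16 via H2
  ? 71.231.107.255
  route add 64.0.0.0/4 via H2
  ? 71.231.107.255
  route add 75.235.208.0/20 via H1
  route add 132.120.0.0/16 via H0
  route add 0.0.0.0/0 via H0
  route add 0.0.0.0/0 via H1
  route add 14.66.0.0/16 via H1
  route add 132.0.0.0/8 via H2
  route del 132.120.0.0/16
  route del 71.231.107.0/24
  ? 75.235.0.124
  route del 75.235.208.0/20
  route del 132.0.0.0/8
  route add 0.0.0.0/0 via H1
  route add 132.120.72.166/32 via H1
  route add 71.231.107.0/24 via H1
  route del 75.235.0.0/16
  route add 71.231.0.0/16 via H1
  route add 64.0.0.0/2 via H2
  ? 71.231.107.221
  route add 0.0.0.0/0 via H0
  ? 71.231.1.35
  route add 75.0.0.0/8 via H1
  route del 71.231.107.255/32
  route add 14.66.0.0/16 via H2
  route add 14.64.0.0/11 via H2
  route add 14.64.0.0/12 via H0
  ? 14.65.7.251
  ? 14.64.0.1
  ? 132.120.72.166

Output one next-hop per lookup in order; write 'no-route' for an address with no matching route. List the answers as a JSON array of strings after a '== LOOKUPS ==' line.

Apply in order:
  add 0.0.0.0/0 -> H0 at depth 0
  add 75.235.0.0/16 -> H1 at depth 16
  add 71.231.107.0/24 -> H1 at depth 24
  del 0.0.0.0/0 (clear depth 0)
  add 71.231.107.255/32 -> H1 at depth 32
  add 0.0.0.0/0 -> H2 at depth 0
  Q 71.231.107.255: descend 01000111111001110110101111111111 ; hops seen [H2,H1,H1] ; pick H1
  add 0.0.0.0/0 -> H1 at depth 0
  add 14.66.0.0/16 -> H2 at depth 16
  Q 71.231.107.255: descend 01000111111001110110101111111111 ; hops seen [H1,H1,H1] ; pick H1
  add 64.0.0.0/4 -> H2 at depth 4
  Q 71.231.107.255: descend 01000111111001110110101111111111 ; hops seen [H1,H2,H1,H1] ; pick H1
  add 75.235.208.0/20 -> H1 at depth 20
  add 132.120.0.0/16 -> H0 at depth 16
  add 0.0.0.0/0 -> H0 at depth 0
  add 0.0.0.0/0 -> H1 at depth 0
  add 14.66.0.0/16 -> H1 at depth 16
  add 132.0.0.0/8 -> H2 at depth 8
  del 132.120.0.0/16 (clear depth 16)
  del 71.231.107.0/24 (clear depth 24)
  Q 75.235.0.124: descend 0100101111101011 ; hops seen [H1,H2,H1] ; pick H1
  del 75.235.208.0/20 (clear depth 20)
  del 132.0.0.0/8 (clear depth 8)
  add 0.0.0.0/0 -> H1 at depth 0
  add 132.120.72.166/32 -> H1 at depth 32
  add 71.231.107.0/24 -> H1 at depth 24
  del 75.235.0.0/16 (clear depth 16)
  add 71.231.0.0/16 -> H1 at depth 16
  add 64.0.0.0/2 -> H2 at depth 2
  Q 71.231.107.221: descend 01000111111001110110101111 ; hops seen [H1,H2,H2,H1,H1] ; pick H1
  add 0.0.0.0/0 -> H0 at depth 0
  Q 71.231.1.35: descend 01000111111001110 ; hops seen [H0,H2,H2,H1] ; pick H1
  add 75.0.0.0/8 -> H1 at depth 8
  del 71.231.107.255/32 (clear depth 32)
  add 14.66.0.0/16 -> H2 at depth 16
  add 14.64.0.0/11 -> H2 at depth 11
  add 14.64.0.0/12 -> H0 at depth 12
  Q 14.65.7.251: descend 00001110010000 ; hops seen [H0,H2,H0] ; pick H0
  Q 14.64.0.1: descend 00001110010000 ; hops seen [H0,H2,H0] ; pick H0
  Q 132.120.72.166: descend 10000100011110000100100010100110 ; hops seen [H0,H1] ; pick H1

== LOOKUPS ==
["H1","H1","H1","H1","H1","H1","H0","H0","H1"]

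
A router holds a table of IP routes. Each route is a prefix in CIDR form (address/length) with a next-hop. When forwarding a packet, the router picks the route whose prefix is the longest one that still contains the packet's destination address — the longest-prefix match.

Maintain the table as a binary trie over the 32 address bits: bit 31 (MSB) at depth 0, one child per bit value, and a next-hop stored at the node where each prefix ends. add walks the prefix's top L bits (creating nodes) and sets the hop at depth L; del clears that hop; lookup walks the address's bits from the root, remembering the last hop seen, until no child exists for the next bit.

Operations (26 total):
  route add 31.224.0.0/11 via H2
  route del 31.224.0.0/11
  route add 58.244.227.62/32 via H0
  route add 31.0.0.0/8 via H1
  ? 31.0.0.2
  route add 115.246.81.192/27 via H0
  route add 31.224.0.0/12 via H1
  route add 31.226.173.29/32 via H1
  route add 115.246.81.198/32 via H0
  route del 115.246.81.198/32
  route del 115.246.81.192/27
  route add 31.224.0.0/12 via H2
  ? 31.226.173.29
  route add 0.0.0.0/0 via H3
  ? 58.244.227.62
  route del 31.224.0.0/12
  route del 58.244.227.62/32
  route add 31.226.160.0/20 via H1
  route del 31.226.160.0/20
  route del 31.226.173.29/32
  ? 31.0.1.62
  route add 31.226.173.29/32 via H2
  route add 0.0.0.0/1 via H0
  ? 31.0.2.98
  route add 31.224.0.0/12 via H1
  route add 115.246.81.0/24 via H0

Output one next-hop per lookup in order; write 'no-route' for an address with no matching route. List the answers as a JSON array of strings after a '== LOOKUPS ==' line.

Apply in order:
  add 31.224.0.0/11 -> H2 at depth 11
  del 31.224.0.0/11 (clear depth 11)
  add 58.244.227.62/32 -> H0 at depth 32
  add 31.0.0.0/8 -> H1 at depth 8
  Q 31.0.0.2: descend 00011111 ; hops seen [H1] ; pick H1
  add 115.246.81.192/27 -> H0 at depth 27
  add 31.224.0.0/12 -> H1 at depth 12
  add 31.226.173.29/32 -> H1 at depth 32
  add 115.246.81.198/32 -> H0 at depth 32
  del 115.246.81.198/32 (clear depth 32)
  del 115.246.81.192/27 (clear depth 27)
  add 31.224.0.0/12 -> H2 at depth 12
  Q 31.226.173.29: descend 00011111111000101010110100011101 ; hops seen [H1,H2,H1] ; pick H1
  add 0.0.0.0/0 -> H3 at depth 0
  Q 58.244.227.62: descend 00111010111101001110001100111110 ; hops seen [H3,H0] ; pick H0
  del 31.224.0.0/12 (clear depth 12)
  del 58.244.227.62/32 (clear depth 32)
  add 31.226.160.0/20 -> H1 at depth 20
  del 31.226.160.0/20 (clear depth 20)
  del 31.226.173.29/32 (clear depth 32)
  Q 31.0.1.62: descend 00011111 ; hops seen [H3,H1] ; pick H1
  add 31.226.173.29/32 -> H2 at depth 32
  add 0.0.0.0/1 -> H0 at depth 1
  Q 31.0.2.98: descend 00011111 ; hops seen [H3,H0,H1] ; pick H1
  add 31.224.0.0/12 -> H1 at depth 12
  add 115.246.81.0/24 -> H0 at depth 24

== LOOKUPS ==
["H1","H1","H0","H1","H1"]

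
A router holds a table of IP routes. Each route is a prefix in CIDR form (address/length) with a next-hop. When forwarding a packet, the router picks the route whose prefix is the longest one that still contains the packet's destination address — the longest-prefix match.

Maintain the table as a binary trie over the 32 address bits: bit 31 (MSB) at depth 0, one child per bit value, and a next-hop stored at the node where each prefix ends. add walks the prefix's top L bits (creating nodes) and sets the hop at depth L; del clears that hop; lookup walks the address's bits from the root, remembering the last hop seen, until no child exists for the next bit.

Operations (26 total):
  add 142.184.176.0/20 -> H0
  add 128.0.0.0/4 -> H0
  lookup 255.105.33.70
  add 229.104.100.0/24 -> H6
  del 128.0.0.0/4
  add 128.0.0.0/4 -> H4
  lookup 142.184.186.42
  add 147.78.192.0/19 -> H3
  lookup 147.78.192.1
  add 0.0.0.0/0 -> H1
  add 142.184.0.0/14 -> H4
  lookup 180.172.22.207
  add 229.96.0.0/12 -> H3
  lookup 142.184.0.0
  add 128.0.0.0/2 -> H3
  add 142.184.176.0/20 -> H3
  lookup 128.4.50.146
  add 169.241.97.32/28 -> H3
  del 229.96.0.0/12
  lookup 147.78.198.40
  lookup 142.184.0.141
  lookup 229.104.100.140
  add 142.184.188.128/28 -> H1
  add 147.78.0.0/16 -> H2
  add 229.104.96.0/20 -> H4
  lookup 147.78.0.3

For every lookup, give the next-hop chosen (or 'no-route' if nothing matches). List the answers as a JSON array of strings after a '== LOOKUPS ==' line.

Trace:
  add 142.184.176.0/20 -> H0 at depth 20
  add 128.0.0.0/4 -> H0 at depth 4
  ? 255.105.33.70  path d0:-→d1:-  best=no-route
  add 229.104.100.0/24 -> H6 at depth 24
  - 128.0.0.0/4 clear@4
  add 128.0.0.0/4 -> H4 at depth 4
  ? 142.184.186.42  path d0:-→d1:-→d2:-→d3:-→d4:H4→d5:-→d6:-→d7:-→d8:-→d9:-→d10:-→d11:-→d12:-→d13:-→d14:-→d15:-→d16:-→d17:-→d18:-→d19:-→d20:H0  best=H0
  add 147.78.192.0/19 -> H3 at depth 19
  ? 147.78.192.1  path d0:-→d1:-→d2:-→d3:-→d4:-→d5:-→d6:-→d7:-→d8:-→d9:-→d10:-→d11:-→d12:-→d13:-→d14:-→d15:-→d16:-→d17:-→d18:-→d19:H3  best=H3
  add 0.0.0.0/0 -> H1 at depth 0
  add 142.184.0.0/14 -> H4 at depth 14
  ? 180.172.22.207  path d0:H1→d1:-→d2:-  best=H1
  add 229.96.0.0/12 -> H3 at depth 12
  ? 142.184.0.0  path d0:H1→d1:-→d2:-→d3:-→d4:H4→d5:-→d6:-→d7:-→d8:-→d9:-→d10:-→d11:-→d12:-→d13:-→d14:H4→d15:-→d16:-  best=H4
  add 128.0.0.0/2 -> H3 at depth 2
  add 142.184.176.0/20 -> H3 at depth 20
  ? 128.4.50.146  path d0:H1→d1:-→d2:H3→d3:-→d4:H4  best=H4
  add 169.241.97.32/28 -> H3 at depth 28
  - 229.96.0.0/12 clear@12
  ? 147.78.198.40  path d0:H1→d1:-→d2:H3→d3:-→d4:-→d5:-→d6:-→d7:-→d8:-→d9:-→d10:-→d11:-→d12:-→d13:-→d14:-→d15:-→d16:-→d17:-→d18:-→d19:H3  best=H3
  ? 142.184.0.141  path d0:H1→d1:-→d2:H3→d3:-→d4:H4→d5:-→d6:-→d7:-→d8:-→d9:-→d10:-→d11:-→d12:-→d13:-→d14:H4→d15:-→d16:-  best=H4
  ? 229.104.100.140  path d0:H1→d1:-→d2:-→d3:-→d4:-→d5:-→d6:-→d7:-→d8:-→d9:-→d10:-→d11:-→d12:-→d13:-→d14:-→d15:-→d16:-→d17:-→d18:-→d19:-→d20:-→d21:-→d22:-→d23:-→d24:H6  best=H6
  add 142.184.188.128/28 -> H1 at depth 28
  add 147.78.0.0/16 -> H2 at depth 16
  add 229.104.96.0/20 -> H4 at depth 20
  ? 147.78.0.3  path d0:H1→d1:-→d2:H3→d3:-→d4:-→d5:-→d6:-→d7:-→d8:-→d9:-→d10:-→d11:-→d12:-→d13:-→d14:-→d15:-→d16:H2  best=H2

== LOOKUPS ==
["no-route","H0","H3","H1","H4","H4","H3","H4","H6","H2"]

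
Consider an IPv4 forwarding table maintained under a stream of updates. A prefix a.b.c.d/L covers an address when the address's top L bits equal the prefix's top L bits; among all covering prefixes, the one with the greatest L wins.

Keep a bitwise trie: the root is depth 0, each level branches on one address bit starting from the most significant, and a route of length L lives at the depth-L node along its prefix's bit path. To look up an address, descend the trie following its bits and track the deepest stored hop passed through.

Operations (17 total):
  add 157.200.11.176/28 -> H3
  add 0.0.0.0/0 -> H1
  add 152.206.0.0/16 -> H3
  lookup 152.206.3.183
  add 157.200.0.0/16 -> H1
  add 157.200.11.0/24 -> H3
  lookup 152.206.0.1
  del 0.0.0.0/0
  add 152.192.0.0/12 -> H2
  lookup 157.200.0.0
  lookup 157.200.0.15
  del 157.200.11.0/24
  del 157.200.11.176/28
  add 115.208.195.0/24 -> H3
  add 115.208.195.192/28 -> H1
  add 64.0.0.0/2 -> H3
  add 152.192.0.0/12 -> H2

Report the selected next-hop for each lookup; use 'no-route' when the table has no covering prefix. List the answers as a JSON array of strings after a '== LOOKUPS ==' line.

Apply in order:
  + 157.200.11.176/28 (H3) depth=28
  + 0.0.0.0/0 (H1) depth=0
  + 152.206.0.0/16 (H3) depth=16
  Q 152.206.3.183: descend 1001100011001110 ; hops seen [H1,H3] ; pick H3
  + 157.200.0.0/16 (H1) depth=16
  + 157.200.11.0/24 (H3) depth=24
  Q 152.206.0.1: descend 1001100011001110 ; hops seen [H1,H3] ; pick H3
  - 0.0.0.0/0 clear@0
  + 152.192.0.0/12 (H2) depth=12
  Q 157.200.0.0: descend 10011101110010000000 ; hops seen [H1] ; pick H1
  Q 157.200.0.15: descend 10011101110010000000 ; hops seen [H1] ; pick H1
  - 157.200.11.0/24 clear@24
  - 157.200.11.176/28 clear@28
  + 115.208.195.0/24 (H3) depth=24
  + 115.208.195.192/28 (H1) depth=28
  + 64.0.0.0/2 (H3) depth=2
  + 152.192.0.0/12 (H2) depth=12

== LOOKUPS ==
["H3","H3","H1","H1"]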